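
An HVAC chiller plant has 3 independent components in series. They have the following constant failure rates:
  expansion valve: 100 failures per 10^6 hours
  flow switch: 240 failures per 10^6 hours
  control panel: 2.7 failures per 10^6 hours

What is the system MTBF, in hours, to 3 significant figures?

2920

Series of exponential components: λ_sys = Σ λ_i
λ_sys = 0.00010 + 0.00024 + 0.0000027 = 3.4270e-04 /h
MTBF = 1 / λ_sys = 2920 h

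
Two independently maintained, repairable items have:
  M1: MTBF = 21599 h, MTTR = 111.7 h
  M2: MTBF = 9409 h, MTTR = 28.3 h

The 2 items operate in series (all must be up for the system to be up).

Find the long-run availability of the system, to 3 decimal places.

0.992

A(M1) = MTBF/(MTBF+MTTR) = 21599/(21599+111.7) = 0.994855
A(M2) = MTBF/(MTBF+MTTR) = 9409/(9409+28.3) = 0.997001
Series availability: 0.994855 × 0.997001 = 0.992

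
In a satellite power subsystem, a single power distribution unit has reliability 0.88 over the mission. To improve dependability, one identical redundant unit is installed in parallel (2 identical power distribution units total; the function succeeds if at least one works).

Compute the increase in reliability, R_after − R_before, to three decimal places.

R_before = 0.88
R_after = 1 − (1 − 0.88)^2 = 0.986
ΔR = 0.986 − 0.88 = 0.106

0.106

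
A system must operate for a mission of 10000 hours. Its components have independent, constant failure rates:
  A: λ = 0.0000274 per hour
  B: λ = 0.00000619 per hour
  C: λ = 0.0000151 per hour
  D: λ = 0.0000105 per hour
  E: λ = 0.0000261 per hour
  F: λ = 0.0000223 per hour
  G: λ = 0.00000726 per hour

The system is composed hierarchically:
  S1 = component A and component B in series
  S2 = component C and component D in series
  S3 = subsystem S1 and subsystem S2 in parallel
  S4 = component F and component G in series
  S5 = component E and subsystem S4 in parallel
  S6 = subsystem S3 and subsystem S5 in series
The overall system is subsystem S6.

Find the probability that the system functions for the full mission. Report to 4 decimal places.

0.8806

R(A) = exp(−0.0000274 × 10000) = 0.760332
R(B) = exp(−0.00000619 × 10000) = 0.939977
R(C) = exp(−0.0000151 × 10000) = 0.859848
R(D) = exp(−0.0000105 × 10000) = 0.900325
R(E) = exp(−0.0000261 × 10000) = 0.770281
R(F) = exp(−0.0000223 × 10000) = 0.800115
R(G) = exp(−0.00000726 × 10000) = 0.929973
Series (A and B): 0.760332 × 0.939977 = 0.714695
Series (C and D): 0.859848 × 0.900325 = 0.774143
Parallel ([0.714695] and [0.774143]): 1 − (1 − 0.714695)(1 − 0.774143) = 0.935562
Series (F and G): 0.800115 × 0.929973 = 0.744085
Parallel (E and [0.744085]): 1 − (1 − 0.770281)(1 − 0.744085) = 0.941211
Series ([0.935562] and [0.941211]): 0.935562 × 0.941211 = 0.8806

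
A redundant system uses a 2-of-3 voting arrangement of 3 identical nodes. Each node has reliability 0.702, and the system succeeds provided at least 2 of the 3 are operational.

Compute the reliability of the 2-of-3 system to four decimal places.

0.7865

R = Σ_{i=2}^{3} C(3,i) p^i (1−p)^{3−i} with p = 0.702
C(3,2)·0.702^2·0.298^1 = 0.440567
C(3,3)·0.702^3·0.298^0 = 0.345948
Sum = 0.7865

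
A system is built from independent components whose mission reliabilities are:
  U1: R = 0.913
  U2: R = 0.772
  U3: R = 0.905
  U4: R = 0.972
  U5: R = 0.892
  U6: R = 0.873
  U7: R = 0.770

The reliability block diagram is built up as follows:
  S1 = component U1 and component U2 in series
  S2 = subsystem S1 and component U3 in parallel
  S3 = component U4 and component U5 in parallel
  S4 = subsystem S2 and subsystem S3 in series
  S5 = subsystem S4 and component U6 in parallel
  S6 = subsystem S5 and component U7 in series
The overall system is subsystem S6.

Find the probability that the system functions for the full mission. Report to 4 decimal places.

Series (U1 and U2): 0.913000 × 0.772000 = 0.704836
Parallel ([0.704836] and U3): 1 − (1 − 0.704836)(1 − 0.905000) = 0.971959
Parallel (U4 and U5): 1 − (1 − 0.972000)(1 − 0.892000) = 0.996976
Series ([0.971959] and [0.996976]): 0.971959 × 0.996976 = 0.969020
Parallel ([0.969020] and U6): 1 − (1 − 0.969020)(1 − 0.873000) = 0.996066
Series ([0.996066] and U7): 0.996066 × 0.770000 = 0.7670

0.7670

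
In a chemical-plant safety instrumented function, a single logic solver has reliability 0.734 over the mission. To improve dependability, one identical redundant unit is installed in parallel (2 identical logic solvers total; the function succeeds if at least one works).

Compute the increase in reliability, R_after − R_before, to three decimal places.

0.195

R_before = 0.734
R_after = 1 − (1 − 0.734)^2 = 0.929
ΔR = 0.929 − 0.734 = 0.195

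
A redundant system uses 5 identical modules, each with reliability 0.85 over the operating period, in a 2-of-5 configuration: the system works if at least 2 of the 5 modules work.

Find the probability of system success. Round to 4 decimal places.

0.9978

R = Σ_{i=2}^{5} C(5,i) p^i (1−p)^{5−i} with p = 0.85
C(5,2)·0.85^2·0.15^3 = 0.024384
C(5,3)·0.85^3·0.15^2 = 0.138178
C(5,4)·0.85^4·0.15^1 = 0.391505
C(5,5)·0.85^5·0.15^0 = 0.443705
Sum = 0.9978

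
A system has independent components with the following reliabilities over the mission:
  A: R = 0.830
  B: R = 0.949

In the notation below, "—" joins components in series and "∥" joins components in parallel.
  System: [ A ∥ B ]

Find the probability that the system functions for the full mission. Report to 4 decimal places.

Parallel (A and B): 1 − (1 − 0.830000)(1 − 0.949000) = 0.9913

0.9913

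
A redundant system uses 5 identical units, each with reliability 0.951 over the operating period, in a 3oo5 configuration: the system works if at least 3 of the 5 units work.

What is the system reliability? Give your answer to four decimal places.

R = Σ_{i=3}^{5} C(5,i) p^i (1−p)^{5−i} with p = 0.951
C(5,3)·0.951^3·0.049^2 = 0.020651
C(5,4)·0.951^4·0.049^1 = 0.200396
C(5,5)·0.951^5·0.049^0 = 0.777862
Sum = 0.9989

0.9989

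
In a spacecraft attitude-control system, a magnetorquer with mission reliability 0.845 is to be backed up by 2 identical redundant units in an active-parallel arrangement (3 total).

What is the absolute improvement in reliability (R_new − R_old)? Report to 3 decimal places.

0.151

R_before = 0.845
R_after = 1 − (1 − 0.845)^3 = 0.996
ΔR = 0.996 − 0.845 = 0.151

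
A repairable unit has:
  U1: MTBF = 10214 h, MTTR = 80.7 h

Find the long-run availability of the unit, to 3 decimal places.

0.992

A(U1) = MTBF/(MTBF+MTTR) = 10214/(10214+80.7) = 0.992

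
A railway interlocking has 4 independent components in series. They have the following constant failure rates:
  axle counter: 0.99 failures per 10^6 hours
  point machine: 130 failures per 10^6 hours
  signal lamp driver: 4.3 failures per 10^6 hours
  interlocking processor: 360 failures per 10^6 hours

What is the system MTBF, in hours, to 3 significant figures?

Series of exponential components: λ_sys = Σ λ_i
λ_sys = 0.00000099 + 0.00013 + 0.0000043 + 0.00036 = 4.9529e-04 /h
MTBF = 1 / λ_sys = 2020 h

2020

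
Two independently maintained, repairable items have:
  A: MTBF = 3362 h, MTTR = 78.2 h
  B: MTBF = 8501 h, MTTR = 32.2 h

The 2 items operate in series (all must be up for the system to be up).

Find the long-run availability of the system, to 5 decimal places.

0.97358

A(A) = MTBF/(MTBF+MTTR) = 3362/(3362+78.2) = 0.977269
A(B) = MTBF/(MTBF+MTTR) = 8501/(8501+32.2) = 0.996227
Series availability: 0.977269 × 0.996227 = 0.97358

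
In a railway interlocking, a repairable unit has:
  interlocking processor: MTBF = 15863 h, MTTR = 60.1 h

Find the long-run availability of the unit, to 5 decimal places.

A(interlocking processor) = MTBF/(MTBF+MTTR) = 15863/(15863+60.1) = 0.99623

0.99623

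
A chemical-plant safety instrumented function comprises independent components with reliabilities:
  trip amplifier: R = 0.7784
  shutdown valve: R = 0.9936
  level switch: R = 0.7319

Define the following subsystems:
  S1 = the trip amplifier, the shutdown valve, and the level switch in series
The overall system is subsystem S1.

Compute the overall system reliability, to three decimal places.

Series (trip amplifier, shutdown valve, and level switch): 0.77840 × 0.99360 × 0.73190 = 0.566

0.566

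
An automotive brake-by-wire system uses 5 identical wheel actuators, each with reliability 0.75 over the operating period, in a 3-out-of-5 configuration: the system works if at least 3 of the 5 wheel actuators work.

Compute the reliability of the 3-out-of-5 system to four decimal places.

R = Σ_{i=3}^{5} C(5,i) p^i (1−p)^{5−i} with p = 0.75
C(5,3)·0.75^3·0.25^2 = 0.263672
C(5,4)·0.75^4·0.25^1 = 0.395508
C(5,5)·0.75^5·0.25^0 = 0.237305
Sum = 0.8965

0.8965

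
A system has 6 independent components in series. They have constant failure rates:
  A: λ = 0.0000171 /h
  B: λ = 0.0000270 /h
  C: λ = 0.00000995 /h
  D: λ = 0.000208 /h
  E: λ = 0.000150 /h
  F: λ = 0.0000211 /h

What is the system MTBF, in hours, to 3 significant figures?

Series of exponential components: λ_sys = Σ λ_i
λ_sys = 0.0000171 + 0.0000270 + 0.00000995 + 0.000208 + 0.000150 + 0.0000211 = 4.3315e-04 /h
MTBF = 1 / λ_sys = 2310 h

2310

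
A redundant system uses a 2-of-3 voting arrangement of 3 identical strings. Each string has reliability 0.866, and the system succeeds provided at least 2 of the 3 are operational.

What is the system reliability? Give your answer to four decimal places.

0.9509

R = Σ_{i=2}^{3} C(3,i) p^i (1−p)^{3−i} with p = 0.866
C(3,2)·0.866^2·0.134^1 = 0.301482
C(3,3)·0.866^3·0.134^0 = 0.649462
Sum = 0.9509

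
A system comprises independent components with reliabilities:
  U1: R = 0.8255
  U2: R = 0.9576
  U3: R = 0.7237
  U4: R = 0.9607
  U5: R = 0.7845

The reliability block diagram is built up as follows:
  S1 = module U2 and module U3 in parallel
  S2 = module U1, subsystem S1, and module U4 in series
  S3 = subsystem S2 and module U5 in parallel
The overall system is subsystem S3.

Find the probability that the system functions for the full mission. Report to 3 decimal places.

0.953

Parallel (U2 and U3): 1 − (1 − 0.95760)(1 − 0.72370) = 0.98828
Series (U1, [0.98828], and U4): 0.82550 × 0.98828 × 0.96070 = 0.78376
Parallel ([0.78376] and U5): 1 − (1 − 0.78376)(1 − 0.78450) = 0.953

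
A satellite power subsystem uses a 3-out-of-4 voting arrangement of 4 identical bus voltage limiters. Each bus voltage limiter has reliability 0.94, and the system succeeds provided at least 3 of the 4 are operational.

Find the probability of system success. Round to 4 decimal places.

R = Σ_{i=3}^{4} C(4,i) p^i (1−p)^{4−i} with p = 0.94
C(4,3)·0.94^3·0.06^1 = 0.199340
C(4,4)·0.94^4·0.06^0 = 0.780749
Sum = 0.9801

0.9801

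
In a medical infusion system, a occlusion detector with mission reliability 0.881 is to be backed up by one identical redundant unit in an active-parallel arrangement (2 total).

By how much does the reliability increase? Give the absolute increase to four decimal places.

0.1048

R_before = 0.881
R_after = 1 − (1 − 0.881)^2 = 0.9858
ΔR = 0.9858 − 0.881 = 0.1048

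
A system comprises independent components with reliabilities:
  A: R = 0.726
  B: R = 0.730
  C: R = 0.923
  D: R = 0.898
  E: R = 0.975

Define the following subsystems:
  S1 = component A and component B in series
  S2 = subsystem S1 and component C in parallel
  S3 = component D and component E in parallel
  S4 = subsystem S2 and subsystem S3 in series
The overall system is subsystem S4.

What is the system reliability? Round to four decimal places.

0.9614

Series (A and B): 0.726000 × 0.730000 = 0.529980
Parallel ([0.529980] and C): 1 − (1 − 0.529980)(1 − 0.923000) = 0.963808
Parallel (D and E): 1 − (1 − 0.898000)(1 − 0.975000) = 0.997450
Series ([0.963808] and [0.997450]): 0.963808 × 0.997450 = 0.9614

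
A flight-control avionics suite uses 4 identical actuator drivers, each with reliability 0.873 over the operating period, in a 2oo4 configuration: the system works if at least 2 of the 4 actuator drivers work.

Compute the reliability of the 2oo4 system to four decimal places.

R = Σ_{i=2}^{4} C(4,i) p^i (1−p)^{4−i} with p = 0.873
C(4,2)·0.873^2·0.127^2 = 0.073754
C(4,3)·0.873^3·0.127^1 = 0.337992
C(4,4)·0.873^4·0.127^0 = 0.580841
Sum = 0.9926

0.9926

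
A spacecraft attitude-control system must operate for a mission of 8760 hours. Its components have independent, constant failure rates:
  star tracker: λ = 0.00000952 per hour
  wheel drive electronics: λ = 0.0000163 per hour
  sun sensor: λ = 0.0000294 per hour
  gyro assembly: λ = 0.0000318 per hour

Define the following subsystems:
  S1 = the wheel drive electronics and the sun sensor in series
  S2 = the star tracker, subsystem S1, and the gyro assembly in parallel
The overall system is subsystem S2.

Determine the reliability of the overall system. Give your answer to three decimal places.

0.994

R(star tracker) = exp(−0.00000952 × 8760) = 0.91999
R(wheel drive electronics) = exp(−0.0000163 × 8760) = 0.86694
R(sun sensor) = exp(−0.0000294 × 8760) = 0.77295
R(gyro assembly) = exp(−0.0000318 × 8760) = 0.75687
Series (wheel drive electronics and sun sensor): 0.86694 × 0.77295 = 0.67010
Parallel (star tracker, [0.67010], and gyro assembly): 1 − (1 − 0.91999)(1 − 0.67010)(1 − 0.75687) = 0.994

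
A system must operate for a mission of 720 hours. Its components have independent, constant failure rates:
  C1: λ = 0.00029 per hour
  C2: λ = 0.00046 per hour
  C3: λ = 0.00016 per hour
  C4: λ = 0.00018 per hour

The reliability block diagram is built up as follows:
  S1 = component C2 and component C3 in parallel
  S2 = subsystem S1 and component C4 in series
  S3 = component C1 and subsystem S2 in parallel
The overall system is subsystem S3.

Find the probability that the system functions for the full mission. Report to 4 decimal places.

0.9720

R(C1) = exp(−0.00029 × 720) = 0.811558
R(C2) = exp(−0.00046 × 720) = 0.718062
R(C3) = exp(−0.00016 × 720) = 0.891188
R(C4) = exp(−0.00018 × 720) = 0.878447
Parallel (C2 and C3): 1 − (1 − 0.718062)(1 − 0.891188) = 0.969322
Series ([0.969322] and C4): 0.969322 × 0.878447 = 0.851498
Parallel (C1 and [0.851498]): 1 − (1 − 0.811558)(1 − 0.851498) = 0.9720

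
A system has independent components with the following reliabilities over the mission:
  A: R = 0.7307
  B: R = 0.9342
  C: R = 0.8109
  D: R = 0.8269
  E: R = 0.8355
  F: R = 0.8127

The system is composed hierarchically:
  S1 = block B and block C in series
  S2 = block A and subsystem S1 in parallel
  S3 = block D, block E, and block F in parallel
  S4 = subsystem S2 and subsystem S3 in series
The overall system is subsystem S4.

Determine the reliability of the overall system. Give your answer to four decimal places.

0.9297

Series (B and C): 0.934200 × 0.810900 = 0.757543
Parallel (A and [0.757543]): 1 − (1 − 0.730700)(1 − 0.757543) = 0.934706
Parallel (D, E, and F): 1 − (1 − 0.826900)(1 − 0.835500)(1 − 0.812700) = 0.994667
Series ([0.934706] and [0.994667]): 0.934706 × 0.994667 = 0.9297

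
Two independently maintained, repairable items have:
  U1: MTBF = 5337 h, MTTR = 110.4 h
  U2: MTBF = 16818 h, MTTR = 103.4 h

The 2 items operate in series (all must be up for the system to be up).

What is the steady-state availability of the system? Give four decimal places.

A(U1) = MTBF/(MTBF+MTTR) = 5337/(5337+110.4) = 0.979733
A(U2) = MTBF/(MTBF+MTTR) = 16818/(16818+103.4) = 0.993889
Series availability: 0.979733 × 0.993889 = 0.9737

0.9737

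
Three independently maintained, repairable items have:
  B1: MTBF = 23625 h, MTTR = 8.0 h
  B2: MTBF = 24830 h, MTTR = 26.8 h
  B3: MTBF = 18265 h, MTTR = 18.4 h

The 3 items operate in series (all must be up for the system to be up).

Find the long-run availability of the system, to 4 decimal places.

A(B1) = MTBF/(MTBF+MTTR) = 23625/(23625+8.0) = 0.999661
A(B2) = MTBF/(MTBF+MTTR) = 24830/(24830+26.8) = 0.998922
A(B3) = MTBF/(MTBF+MTTR) = 18265/(18265+18.4) = 0.998994
Series availability: 0.999661 × 0.998922 × 0.998994 = 0.9976

0.9976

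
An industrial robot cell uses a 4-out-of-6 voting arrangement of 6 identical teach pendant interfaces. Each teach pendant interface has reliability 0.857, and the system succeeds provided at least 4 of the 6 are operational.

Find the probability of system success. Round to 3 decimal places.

R = Σ_{i=4}^{6} C(6,i) p^i (1−p)^{6−i} with p = 0.857
C(6,4)·0.857^4·0.143^2 = 0.16546
C(6,5)·0.857^5·0.143^1 = 0.39664
C(6,6)·0.857^6·0.143^0 = 0.39617
Sum = 0.958

0.958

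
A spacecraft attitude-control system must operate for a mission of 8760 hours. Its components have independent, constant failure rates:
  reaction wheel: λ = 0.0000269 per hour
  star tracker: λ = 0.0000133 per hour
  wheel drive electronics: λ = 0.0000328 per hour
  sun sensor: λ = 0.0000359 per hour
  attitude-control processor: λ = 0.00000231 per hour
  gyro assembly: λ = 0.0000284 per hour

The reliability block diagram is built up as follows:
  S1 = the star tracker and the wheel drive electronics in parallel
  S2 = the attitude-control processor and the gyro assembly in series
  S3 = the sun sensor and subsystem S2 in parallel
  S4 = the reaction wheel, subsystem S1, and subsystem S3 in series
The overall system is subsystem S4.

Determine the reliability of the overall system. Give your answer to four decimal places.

0.7195

R(reaction wheel) = exp(−0.0000269 × 8760) = 0.790062
R(star tracker) = exp(−0.0000133 × 8760) = 0.890023
R(wheel drive electronics) = exp(−0.0000328 × 8760) = 0.750266
R(sun sensor) = exp(−0.0000359 × 8760) = 0.730166
R(attitude-control processor) = exp(−0.00000231 × 8760) = 0.979968
R(gyro assembly) = exp(−0.0000284 × 8760) = 0.779748
Parallel (star tracker and wheel drive electronics): 1 − (1 − 0.890023)(1 − 0.750266) = 0.972535
Series (attitude-control processor and gyro assembly): 0.979968 × 0.779748 = 0.764128
Parallel (sun sensor and [0.764128]): 1 − (1 − 0.730166)(1 − 0.764128) = 0.936354
Series (reaction wheel, [0.972535], and [0.936354]): 0.790062 × 0.972535 × 0.936354 = 0.7195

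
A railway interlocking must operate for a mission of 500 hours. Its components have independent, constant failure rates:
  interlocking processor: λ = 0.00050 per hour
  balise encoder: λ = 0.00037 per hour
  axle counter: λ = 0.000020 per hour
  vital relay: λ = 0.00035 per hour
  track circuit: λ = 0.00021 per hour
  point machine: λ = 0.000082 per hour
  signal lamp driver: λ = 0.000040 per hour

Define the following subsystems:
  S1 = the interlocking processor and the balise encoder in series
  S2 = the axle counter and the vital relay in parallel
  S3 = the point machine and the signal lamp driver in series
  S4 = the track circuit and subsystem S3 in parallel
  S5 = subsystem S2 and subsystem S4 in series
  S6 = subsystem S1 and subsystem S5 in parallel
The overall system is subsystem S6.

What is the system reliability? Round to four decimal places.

0.9974

R(interlocking processor) = exp(−0.00050 × 500) = 0.778801
R(balise encoder) = exp(−0.00037 × 500) = 0.831104
R(axle counter) = exp(−0.000020 × 500) = 0.990050
R(vital relay) = exp(−0.00035 × 500) = 0.839457
R(track circuit) = exp(−0.00021 × 500) = 0.900325
R(point machine) = exp(−0.000082 × 500) = 0.959829
R(signal lamp driver) = exp(−0.000040 × 500) = 0.980199
Series (interlocking processor and balise encoder): 0.778801 × 0.831104 = 0.647265
Parallel (axle counter and vital relay): 1 − (1 − 0.990050)(1 − 0.839457) = 0.998403
Series (point machine and signal lamp driver): 0.959829 × 0.980199 = 0.940823
Parallel (track circuit and [0.940823]): 1 − (1 − 0.900325)(1 − 0.940823) = 0.994102
Series ([0.998403] and [0.994102]): 0.998403 × 0.994102 = 0.992514
Parallel ([0.647265] and [0.992514]): 1 − (1 − 0.647265)(1 − 0.992514) = 0.9974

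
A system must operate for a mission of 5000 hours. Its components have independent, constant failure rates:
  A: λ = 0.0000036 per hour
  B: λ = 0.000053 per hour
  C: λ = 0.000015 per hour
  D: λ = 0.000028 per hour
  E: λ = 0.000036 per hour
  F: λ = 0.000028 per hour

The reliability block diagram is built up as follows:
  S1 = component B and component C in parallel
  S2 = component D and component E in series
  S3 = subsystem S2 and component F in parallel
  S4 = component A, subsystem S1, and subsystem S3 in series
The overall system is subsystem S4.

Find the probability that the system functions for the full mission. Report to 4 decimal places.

0.9311

R(A) = exp(−0.0000036 × 5000) = 0.982161
R(B) = exp(−0.000053 × 5000) = 0.767206
R(C) = exp(−0.000015 × 5000) = 0.927743
R(D) = exp(−0.000028 × 5000) = 0.869358
R(E) = exp(−0.000036 × 5000) = 0.835270
R(F) = exp(−0.000028 × 5000) = 0.869358
Parallel (B and C): 1 − (1 − 0.767206)(1 − 0.927743) = 0.983179
Series (D and E): 0.869358 × 0.835270 = 0.726149
Parallel ([0.726149] and F): 1 − (1 − 0.726149)(1 − 0.869358) = 0.964224
Series (A, [0.983179], and [0.964224]): 0.982161 × 0.983179 × 0.964224 = 0.9311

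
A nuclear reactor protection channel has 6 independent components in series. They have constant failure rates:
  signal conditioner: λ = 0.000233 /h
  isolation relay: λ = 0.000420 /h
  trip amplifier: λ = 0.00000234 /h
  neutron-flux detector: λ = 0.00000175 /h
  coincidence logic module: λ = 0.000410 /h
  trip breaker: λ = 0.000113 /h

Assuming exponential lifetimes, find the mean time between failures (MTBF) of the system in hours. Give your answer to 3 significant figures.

847

Series of exponential components: λ_sys = Σ λ_i
λ_sys = 0.000233 + 0.000420 + 0.00000234 + 0.00000175 + 0.000410 + 0.000113 = 1.1801e-03 /h
MTBF = 1 / λ_sys = 847 h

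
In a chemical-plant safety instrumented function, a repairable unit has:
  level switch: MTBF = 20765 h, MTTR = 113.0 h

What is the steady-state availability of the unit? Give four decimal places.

0.9946

A(level switch) = MTBF/(MTBF+MTTR) = 20765/(20765+113.0) = 0.9946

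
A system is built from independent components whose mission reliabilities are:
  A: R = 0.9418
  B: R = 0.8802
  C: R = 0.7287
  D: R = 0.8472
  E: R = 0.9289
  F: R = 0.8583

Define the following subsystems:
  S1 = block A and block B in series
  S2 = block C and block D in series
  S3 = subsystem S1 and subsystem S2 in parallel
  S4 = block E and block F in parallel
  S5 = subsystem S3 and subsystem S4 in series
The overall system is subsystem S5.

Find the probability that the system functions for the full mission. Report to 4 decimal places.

Series (A and B): 0.941800 × 0.880200 = 0.828972
Series (C and D): 0.728700 × 0.847200 = 0.617355
Parallel ([0.828972] and [0.617355]): 1 − (1 − 0.828972)(1 − 0.617355) = 0.934557
Parallel (E and F): 1 − (1 − 0.928900)(1 − 0.858300) = 0.989925
Series ([0.934557] and [0.989925]): 0.934557 × 0.989925 = 0.9251

0.9251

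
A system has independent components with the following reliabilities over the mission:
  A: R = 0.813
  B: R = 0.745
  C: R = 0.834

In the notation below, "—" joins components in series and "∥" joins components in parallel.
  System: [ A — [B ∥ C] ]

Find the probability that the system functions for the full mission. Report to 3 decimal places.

Parallel (B and C): 1 − (1 − 0.74500)(1 − 0.83400) = 0.95767
Series (A and [0.95767]): 0.81300 × 0.95767 = 0.779

0.779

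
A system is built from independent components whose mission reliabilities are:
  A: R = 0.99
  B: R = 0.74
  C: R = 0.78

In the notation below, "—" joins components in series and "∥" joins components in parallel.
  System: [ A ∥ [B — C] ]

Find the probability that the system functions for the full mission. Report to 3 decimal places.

Series (B and C): 0.74000 × 0.78000 = 0.57720
Parallel (A and [0.57720]): 1 − (1 − 0.99000)(1 − 0.57720) = 0.996

0.996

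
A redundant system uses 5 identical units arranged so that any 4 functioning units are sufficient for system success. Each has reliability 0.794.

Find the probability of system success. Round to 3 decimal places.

R = Σ_{i=4}^{5} C(5,i) p^i (1−p)^{5−i} with p = 0.794
C(5,4)·0.794^4·0.206^1 = 0.40937
C(5,5)·0.794^5·0.206^0 = 0.31557
Sum = 0.725

0.725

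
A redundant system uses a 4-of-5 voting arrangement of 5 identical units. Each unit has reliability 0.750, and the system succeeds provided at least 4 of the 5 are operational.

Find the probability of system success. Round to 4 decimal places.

R = Σ_{i=4}^{5} C(5,i) p^i (1−p)^{5−i} with p = 0.750
C(5,4)·0.750^4·0.250^1 = 0.395508
C(5,5)·0.750^5·0.250^0 = 0.237305
Sum = 0.6328

0.6328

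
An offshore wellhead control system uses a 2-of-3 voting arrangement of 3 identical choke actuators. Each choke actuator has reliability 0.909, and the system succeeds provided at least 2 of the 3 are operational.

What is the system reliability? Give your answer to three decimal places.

R = Σ_{i=2}^{3} C(3,i) p^i (1−p)^{3−i} with p = 0.909
C(3,2)·0.909^2·0.091^1 = 0.22557
C(3,3)·0.909^3·0.091^0 = 0.75109
Sum = 0.977

0.977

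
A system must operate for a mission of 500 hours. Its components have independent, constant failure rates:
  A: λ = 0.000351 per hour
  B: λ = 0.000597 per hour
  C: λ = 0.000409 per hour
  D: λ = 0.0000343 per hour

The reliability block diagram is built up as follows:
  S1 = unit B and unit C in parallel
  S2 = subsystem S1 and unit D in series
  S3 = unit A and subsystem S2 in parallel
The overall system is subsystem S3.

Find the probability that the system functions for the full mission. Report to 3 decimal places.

0.990

R(A) = exp(−0.000351 × 500) = 0.83904
R(B) = exp(−0.000597 × 500) = 0.74193
R(C) = exp(−0.000409 × 500) = 0.81505
R(D) = exp(−0.0000343 × 500) = 0.98300
Parallel (B and C): 1 − (1 − 0.74193)(1 − 0.81505) = 0.95227
Series ([0.95227] and D): 0.95227 × 0.98300 = 0.93608
Parallel (A and [0.93608]): 1 − (1 − 0.83904)(1 − 0.93608) = 0.990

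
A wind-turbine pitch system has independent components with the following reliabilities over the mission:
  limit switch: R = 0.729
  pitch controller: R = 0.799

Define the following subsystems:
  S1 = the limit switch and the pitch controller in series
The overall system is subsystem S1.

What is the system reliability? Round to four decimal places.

Series (limit switch and pitch controller): 0.729000 × 0.799000 = 0.5825

0.5825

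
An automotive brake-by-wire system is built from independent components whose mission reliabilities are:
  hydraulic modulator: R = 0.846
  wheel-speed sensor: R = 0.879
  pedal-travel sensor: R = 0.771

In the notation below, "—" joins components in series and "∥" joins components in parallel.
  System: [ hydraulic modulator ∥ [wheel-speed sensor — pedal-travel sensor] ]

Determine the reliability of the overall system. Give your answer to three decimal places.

Series (wheel-speed sensor and pedal-travel sensor): 0.87900 × 0.77100 = 0.67771
Parallel (hydraulic modulator and [0.67771]): 1 − (1 − 0.84600)(1 − 0.67771) = 0.950

0.950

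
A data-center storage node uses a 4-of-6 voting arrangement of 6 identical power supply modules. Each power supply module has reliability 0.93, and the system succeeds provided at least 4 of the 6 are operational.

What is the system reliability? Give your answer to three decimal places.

0.994

R = Σ_{i=4}^{6} C(6,i) p^i (1−p)^{6−i} with p = 0.93
C(6,4)·0.93^4·0.07^2 = 0.05498
C(6,5)·0.93^5·0.07^1 = 0.29219
C(6,6)·0.93^6·0.07^0 = 0.64699
Sum = 0.994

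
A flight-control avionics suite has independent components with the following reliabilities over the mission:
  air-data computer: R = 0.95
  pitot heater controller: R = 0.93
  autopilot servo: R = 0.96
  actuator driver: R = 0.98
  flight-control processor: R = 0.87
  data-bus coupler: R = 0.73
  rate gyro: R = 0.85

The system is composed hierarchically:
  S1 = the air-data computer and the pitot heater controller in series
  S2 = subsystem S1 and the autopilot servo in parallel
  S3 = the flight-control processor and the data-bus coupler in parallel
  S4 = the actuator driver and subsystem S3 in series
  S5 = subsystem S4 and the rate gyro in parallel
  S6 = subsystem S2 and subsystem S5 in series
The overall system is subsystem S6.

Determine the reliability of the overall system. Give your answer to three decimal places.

Series (air-data computer and pitot heater controller): 0.95000 × 0.93000 = 0.88350
Parallel ([0.88350] and autopilot servo): 1 − (1 − 0.88350)(1 − 0.96000) = 0.99534
Parallel (flight-control processor and data-bus coupler): 1 − (1 − 0.87000)(1 − 0.73000) = 0.96490
Series (actuator driver and [0.96490]): 0.98000 × 0.96490 = 0.94560
Parallel ([0.94560] and rate gyro): 1 − (1 − 0.94560)(1 − 0.85000) = 0.99184
Series ([0.99534] and [0.99184]): 0.99534 × 0.99184 = 0.987

0.987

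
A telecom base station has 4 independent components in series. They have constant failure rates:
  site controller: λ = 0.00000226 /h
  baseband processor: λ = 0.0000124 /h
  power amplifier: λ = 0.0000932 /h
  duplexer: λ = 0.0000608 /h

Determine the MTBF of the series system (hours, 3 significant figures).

5930

Series of exponential components: λ_sys = Σ λ_i
λ_sys = 0.00000226 + 0.0000124 + 0.0000932 + 0.0000608 = 1.6866e-04 /h
MTBF = 1 / λ_sys = 5930 h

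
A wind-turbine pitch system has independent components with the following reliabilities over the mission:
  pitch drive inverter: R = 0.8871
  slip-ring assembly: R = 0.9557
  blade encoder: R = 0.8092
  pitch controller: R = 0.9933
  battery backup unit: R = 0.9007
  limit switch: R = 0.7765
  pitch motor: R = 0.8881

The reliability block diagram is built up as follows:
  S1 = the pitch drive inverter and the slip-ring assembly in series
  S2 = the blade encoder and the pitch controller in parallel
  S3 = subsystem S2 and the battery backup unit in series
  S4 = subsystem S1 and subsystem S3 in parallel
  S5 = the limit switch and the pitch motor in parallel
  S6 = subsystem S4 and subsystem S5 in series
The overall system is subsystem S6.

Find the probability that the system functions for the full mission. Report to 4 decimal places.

0.9601

Series (pitch drive inverter and slip-ring assembly): 0.887100 × 0.955700 = 0.847801
Parallel (blade encoder and pitch controller): 1 − (1 − 0.809200)(1 − 0.993300) = 0.998722
Series ([0.998722] and battery backup unit): 0.998722 × 0.900700 = 0.899549
Parallel ([0.847801] and [0.899549]): 1 − (1 − 0.847801)(1 − 0.899549) = 0.984711
Parallel (limit switch and pitch motor): 1 − (1 − 0.776500)(1 − 0.888100) = 0.974990
Series ([0.984711] and [0.974990]): 0.984711 × 0.974990 = 0.9601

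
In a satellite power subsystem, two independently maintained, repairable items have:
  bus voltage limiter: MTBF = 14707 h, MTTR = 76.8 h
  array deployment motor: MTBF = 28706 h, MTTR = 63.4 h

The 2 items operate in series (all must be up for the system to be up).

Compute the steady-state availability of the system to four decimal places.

A(bus voltage limiter) = MTBF/(MTBF+MTTR) = 14707/(14707+76.8) = 0.994805
A(array deployment motor) = MTBF/(MTBF+MTTR) = 28706/(28706+63.4) = 0.997796
Series availability: 0.994805 × 0.997796 = 0.9926

0.9926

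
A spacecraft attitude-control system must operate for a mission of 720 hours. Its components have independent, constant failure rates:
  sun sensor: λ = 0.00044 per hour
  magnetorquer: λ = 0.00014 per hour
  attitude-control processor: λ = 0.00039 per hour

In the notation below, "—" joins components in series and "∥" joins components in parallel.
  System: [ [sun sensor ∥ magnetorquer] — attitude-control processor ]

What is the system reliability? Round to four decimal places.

0.7355

R(sun sensor) = exp(−0.00044 × 720) = 0.728476
R(magnetorquer) = exp(−0.00014 × 720) = 0.904114
R(attitude-control processor) = exp(−0.00039 × 720) = 0.755179
Parallel (sun sensor and magnetorquer): 1 − (1 − 0.728476)(1 − 0.904114) = 0.973965
Series ([0.973965] and attitude-control processor): 0.973965 × 0.755179 = 0.7355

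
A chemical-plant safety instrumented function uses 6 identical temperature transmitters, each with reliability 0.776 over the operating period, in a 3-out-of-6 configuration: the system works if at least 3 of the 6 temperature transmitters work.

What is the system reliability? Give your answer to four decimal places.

0.9745

R = Σ_{i=3}^{6} C(6,i) p^i (1−p)^{6−i} with p = 0.776
C(6,3)·0.776^3·0.224^3 = 0.105041
C(6,4)·0.776^4·0.224^2 = 0.272919
C(6,5)·0.776^5·0.224^1 = 0.378188
C(6,6)·0.776^6·0.224^0 = 0.218359
Sum = 0.9745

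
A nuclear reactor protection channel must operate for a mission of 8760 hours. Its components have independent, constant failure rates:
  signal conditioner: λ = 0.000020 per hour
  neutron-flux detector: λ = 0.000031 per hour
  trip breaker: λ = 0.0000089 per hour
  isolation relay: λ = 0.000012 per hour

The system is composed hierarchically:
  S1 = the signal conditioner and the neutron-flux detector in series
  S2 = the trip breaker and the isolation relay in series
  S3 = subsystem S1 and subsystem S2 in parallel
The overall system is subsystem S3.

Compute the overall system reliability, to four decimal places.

R(signal conditioner) = exp(−0.000020 × 8760) = 0.839289
R(neutron-flux detector) = exp(−0.000031 × 8760) = 0.762190
R(trip breaker) = exp(−0.0000089 × 8760) = 0.924998
R(isolation relay) = exp(−0.000012 × 8760) = 0.900216
Series (signal conditioner and neutron-flux detector): 0.839289 × 0.762190 = 0.639698
Series (trip breaker and isolation relay): 0.924998 × 0.900216 = 0.832698
Parallel ([0.639698] and [0.832698]): 1 − (1 − 0.639698)(1 − 0.832698) = 0.9397

0.9397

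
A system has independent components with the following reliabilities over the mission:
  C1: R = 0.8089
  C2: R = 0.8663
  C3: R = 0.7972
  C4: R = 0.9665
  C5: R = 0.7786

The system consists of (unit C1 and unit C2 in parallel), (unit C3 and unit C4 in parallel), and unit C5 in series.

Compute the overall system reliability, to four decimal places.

Parallel (C1 and C2): 1 − (1 − 0.808900)(1 − 0.866300) = 0.974450
Parallel (C3 and C4): 1 − (1 − 0.797200)(1 − 0.966500) = 0.993206
Series ([0.974450], [0.993206], and C5): 0.974450 × 0.993206 × 0.778600 = 0.7536

0.7536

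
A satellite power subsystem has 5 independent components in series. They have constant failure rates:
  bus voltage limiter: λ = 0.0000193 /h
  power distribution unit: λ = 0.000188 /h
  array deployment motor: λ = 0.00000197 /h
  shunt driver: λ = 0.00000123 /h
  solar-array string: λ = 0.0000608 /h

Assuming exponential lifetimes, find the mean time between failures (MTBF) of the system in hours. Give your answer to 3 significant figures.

3690

Series of exponential components: λ_sys = Σ λ_i
λ_sys = 0.0000193 + 0.000188 + 0.00000197 + 0.00000123 + 0.0000608 = 2.7130e-04 /h
MTBF = 1 / λ_sys = 3690 h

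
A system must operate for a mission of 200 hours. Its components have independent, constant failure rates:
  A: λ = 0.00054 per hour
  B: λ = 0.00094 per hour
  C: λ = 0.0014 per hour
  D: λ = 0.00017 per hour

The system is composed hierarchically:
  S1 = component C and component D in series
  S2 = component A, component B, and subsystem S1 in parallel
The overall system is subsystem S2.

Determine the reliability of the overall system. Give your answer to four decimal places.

0.9953

R(A) = exp(−0.00054 × 200) = 0.897628
R(B) = exp(−0.00094 × 200) = 0.828615
R(C) = exp(−0.0014 × 200) = 0.755784
R(D) = exp(−0.00017 × 200) = 0.966572
Series (C and D): 0.755784 × 0.966572 = 0.730520
Parallel (A, B, and [0.730520]): 1 − (1 − 0.897628)(1 − 0.828615)(1 − 0.730520) = 0.9953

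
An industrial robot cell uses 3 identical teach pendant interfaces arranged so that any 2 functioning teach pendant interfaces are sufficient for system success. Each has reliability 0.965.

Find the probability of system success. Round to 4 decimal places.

0.9964

R = Σ_{i=2}^{3} C(3,i) p^i (1−p)^{3−i} with p = 0.965
C(3,2)·0.965^2·0.035^1 = 0.097779
C(3,3)·0.965^3·0.035^0 = 0.898632
Sum = 0.9964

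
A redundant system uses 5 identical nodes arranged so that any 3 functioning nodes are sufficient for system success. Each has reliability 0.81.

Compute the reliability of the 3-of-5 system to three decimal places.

0.949

R = Σ_{i=3}^{5} C(5,i) p^i (1−p)^{5−i} with p = 0.81
C(5,3)·0.81^3·0.19^2 = 0.19185
C(5,4)·0.81^4·0.19^1 = 0.40894
C(5,5)·0.81^5·0.19^0 = 0.34868
Sum = 0.949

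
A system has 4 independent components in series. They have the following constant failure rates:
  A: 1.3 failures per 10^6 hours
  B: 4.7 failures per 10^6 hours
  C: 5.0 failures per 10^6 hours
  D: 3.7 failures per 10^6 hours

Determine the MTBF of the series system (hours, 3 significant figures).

Series of exponential components: λ_sys = Σ λ_i
λ_sys = 0.0000013 + 0.0000047 + 0.0000050 + 0.0000037 = 1.4700e-05 /h
MTBF = 1 / λ_sys = 68000 h

68000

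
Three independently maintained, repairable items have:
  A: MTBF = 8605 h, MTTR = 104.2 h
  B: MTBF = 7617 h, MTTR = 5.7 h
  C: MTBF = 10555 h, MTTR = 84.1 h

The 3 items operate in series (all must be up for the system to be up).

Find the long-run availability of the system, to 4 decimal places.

0.9795

A(A) = MTBF/(MTBF+MTTR) = 8605/(8605+104.2) = 0.988036
A(B) = MTBF/(MTBF+MTTR) = 7617/(7617+5.7) = 0.999252
A(C) = MTBF/(MTBF+MTTR) = 10555/(10555+84.1) = 0.992095
Series availability: 0.988036 × 0.999252 × 0.992095 = 0.9795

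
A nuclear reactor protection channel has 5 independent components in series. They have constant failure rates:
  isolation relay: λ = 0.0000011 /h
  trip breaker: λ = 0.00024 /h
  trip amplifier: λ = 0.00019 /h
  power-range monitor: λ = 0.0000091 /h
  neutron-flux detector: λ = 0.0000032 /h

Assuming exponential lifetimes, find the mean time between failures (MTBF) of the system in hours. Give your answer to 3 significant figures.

Series of exponential components: λ_sys = Σ λ_i
λ_sys = 0.0000011 + 0.00024 + 0.00019 + 0.0000091 + 0.0000032 = 4.4340e-04 /h
MTBF = 1 / λ_sys = 2260 h

2260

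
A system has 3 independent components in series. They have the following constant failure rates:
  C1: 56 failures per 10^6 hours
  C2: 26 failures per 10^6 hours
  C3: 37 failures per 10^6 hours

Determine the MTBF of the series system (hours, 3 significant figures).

Series of exponential components: λ_sys = Σ λ_i
λ_sys = 0.000056 + 0.000026 + 0.000037 = 1.1900e-04 /h
MTBF = 1 / λ_sys = 8400 h

8400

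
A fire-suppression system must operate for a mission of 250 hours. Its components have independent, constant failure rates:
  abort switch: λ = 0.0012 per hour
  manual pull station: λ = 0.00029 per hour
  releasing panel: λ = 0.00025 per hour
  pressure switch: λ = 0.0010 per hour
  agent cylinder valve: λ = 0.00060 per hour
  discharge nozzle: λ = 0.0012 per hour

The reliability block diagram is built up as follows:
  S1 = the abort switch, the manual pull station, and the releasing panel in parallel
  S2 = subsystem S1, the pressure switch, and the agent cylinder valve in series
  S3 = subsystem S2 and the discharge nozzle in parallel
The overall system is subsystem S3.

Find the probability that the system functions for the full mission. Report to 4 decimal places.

0.9144

R(abort switch) = exp(−0.0012 × 250) = 0.740818
R(manual pull station) = exp(−0.00029 × 250) = 0.930066
R(releasing panel) = exp(−0.00025 × 250) = 0.939413
R(pressure switch) = exp(−0.0010 × 250) = 0.778801
R(agent cylinder valve) = exp(−0.00060 × 250) = 0.860708
R(discharge nozzle) = exp(−0.0012 × 250) = 0.740818
Parallel (abort switch, manual pull station, and releasing panel): 1 − (1 − 0.740818)(1 − 0.930066)(1 − 0.939413) = 0.998902
Series ([0.998902], pressure switch, and agent cylinder valve): 0.998902 × 0.778801 × 0.860708 = 0.669584
Parallel ([0.669584] and discharge nozzle): 1 − (1 − 0.669584)(1 − 0.740818) = 0.9144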